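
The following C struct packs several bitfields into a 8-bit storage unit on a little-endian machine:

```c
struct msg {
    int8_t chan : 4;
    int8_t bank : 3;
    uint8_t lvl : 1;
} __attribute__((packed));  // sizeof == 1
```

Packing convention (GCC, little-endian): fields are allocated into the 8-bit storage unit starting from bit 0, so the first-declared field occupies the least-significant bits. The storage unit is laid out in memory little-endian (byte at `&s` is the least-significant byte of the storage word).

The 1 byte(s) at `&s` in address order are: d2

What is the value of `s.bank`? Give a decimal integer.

-3

[0]=0xd2 (little-endian) → word 0xd2
chan [0+:4] = (word>>0) & 0xf = 2
bank [4+:3] = (word>>4) & 0x7 = 5  ←
lvl [7+:1] = (word>>7) & 0x1 = 1
bank signed 3b, MSB=1: 5 - 8 = -3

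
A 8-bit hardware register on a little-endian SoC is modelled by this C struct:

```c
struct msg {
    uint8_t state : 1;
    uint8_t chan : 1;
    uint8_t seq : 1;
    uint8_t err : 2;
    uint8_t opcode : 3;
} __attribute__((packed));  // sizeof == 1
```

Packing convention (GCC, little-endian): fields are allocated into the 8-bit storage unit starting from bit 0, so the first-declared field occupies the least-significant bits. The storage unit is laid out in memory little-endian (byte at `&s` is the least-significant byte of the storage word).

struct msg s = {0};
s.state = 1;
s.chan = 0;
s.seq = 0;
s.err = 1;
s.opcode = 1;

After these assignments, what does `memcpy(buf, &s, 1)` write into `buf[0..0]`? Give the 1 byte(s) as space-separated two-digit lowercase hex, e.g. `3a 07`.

[0+:1] state=1 & 0x1 = 0x1; word=0x01
[1+:1] chan=0 & 0x1 = 0x0; word=0x01
[2+:1] seq=0 & 0x1 = 0x0; word=0x01
[3+:2] err=1 & 0x3 = 0x1; word=0x09
[5+:3] opcode=1 & 0x7 = 0x1; word=0x29
word = 0x29 → little-endian bytes:
  [0]=0x29

29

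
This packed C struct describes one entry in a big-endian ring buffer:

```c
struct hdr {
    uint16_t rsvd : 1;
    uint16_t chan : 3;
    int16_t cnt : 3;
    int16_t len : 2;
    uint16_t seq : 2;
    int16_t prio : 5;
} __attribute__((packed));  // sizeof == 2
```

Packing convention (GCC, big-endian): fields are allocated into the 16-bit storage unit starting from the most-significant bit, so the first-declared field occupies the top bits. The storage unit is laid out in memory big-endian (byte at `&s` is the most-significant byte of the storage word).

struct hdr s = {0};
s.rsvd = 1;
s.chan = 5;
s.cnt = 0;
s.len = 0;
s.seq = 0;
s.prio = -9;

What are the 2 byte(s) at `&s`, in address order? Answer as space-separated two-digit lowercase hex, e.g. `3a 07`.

d0 17

rsvd (1b) val=1 bits=0x1 at bit 15: 0x8000
chan (3b) val=5 bits=0x5 at bit 12: 0xd000
cnt (3b) val=0 bits=0x0 at bit 9: 0xd000
len (2b) val=0 bits=0x0 at bit 7: 0xd000
seq (2b) val=0 bits=0x0 at bit 5: 0xd000
prio (5b) val=-9 bits=0x17 at bit 0: 0xd017
word = 0xd017 → big-endian bytes:
  [0]=0xd0  [1]=0x17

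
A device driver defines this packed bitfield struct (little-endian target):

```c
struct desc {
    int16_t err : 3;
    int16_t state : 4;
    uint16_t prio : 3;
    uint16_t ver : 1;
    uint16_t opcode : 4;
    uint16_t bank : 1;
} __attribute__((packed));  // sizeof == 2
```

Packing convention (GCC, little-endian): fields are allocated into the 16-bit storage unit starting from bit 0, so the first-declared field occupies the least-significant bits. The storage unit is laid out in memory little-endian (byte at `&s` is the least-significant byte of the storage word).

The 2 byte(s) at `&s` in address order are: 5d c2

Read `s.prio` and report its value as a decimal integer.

[0]=0x5d [1]=0xc2 (little-endian) → word 0xc25d
err [0+:3] = (word>>0) & 0x7 = 5
state [3+:4] = (word>>3) & 0xf = 11
prio [7+:3] = (word>>7) & 0x7 = 4  ←
ver [10+:1] = (word>>10) & 0x1 = 0
opcode [11+:4] = (word>>11) & 0xf = 8
bank [15+:1] = (word>>15) & 0x1 = 1

4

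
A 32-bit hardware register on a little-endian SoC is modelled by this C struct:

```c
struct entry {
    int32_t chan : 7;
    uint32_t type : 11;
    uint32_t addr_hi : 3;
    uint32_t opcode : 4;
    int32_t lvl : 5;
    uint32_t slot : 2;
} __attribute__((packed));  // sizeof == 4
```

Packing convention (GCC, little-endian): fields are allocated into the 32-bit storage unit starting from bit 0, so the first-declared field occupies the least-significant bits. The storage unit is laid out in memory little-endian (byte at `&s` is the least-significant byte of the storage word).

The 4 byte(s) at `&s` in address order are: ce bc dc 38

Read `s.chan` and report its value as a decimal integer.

-50

[0]=0xce [1]=0xbc [2]=0xdc [3]=0x38 (little-endian) → word 0x38dcbcce
chan:7 @ bit 0 → (0x38dcbcce>>0)&0x7f = 0x4e  ←
type:11 @ bit 7 → (0x38dcbcce>>7)&0x7ff = 0x179
addr_hi:3 @ bit 18 → (0x38dcbcce>>18)&0x7 = 0x7
opcode:4 @ bit 21 → (0x38dcbcce>>21)&0xf = 0x6
lvl:5 @ bit 25 → (0x38dcbcce>>25)&0x1f = 0x1c
slot:2 @ bit 30 → (0x38dcbcce>>30)&0x3 = 0x0
chan signed 7b, MSB=1: 78 - 128 = -50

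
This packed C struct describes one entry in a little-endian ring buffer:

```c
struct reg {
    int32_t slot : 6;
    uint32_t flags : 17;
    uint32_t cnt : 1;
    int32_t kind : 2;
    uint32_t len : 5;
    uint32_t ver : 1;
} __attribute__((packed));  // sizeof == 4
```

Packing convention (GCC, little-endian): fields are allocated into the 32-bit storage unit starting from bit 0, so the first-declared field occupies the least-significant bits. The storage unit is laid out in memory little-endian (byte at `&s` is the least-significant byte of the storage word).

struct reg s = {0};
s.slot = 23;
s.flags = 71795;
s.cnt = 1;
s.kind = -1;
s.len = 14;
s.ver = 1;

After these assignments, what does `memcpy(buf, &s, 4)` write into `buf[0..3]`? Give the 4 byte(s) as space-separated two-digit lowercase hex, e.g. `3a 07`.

slot (6b) val=23 bits=0x17 at bit 0: 0x00000017
flags (17b) val=71795 bits=0x11873 at bit 6: 0x00461cd7
cnt (1b) val=1 bits=0x1 at bit 23: 0x00c61cd7
kind (2b) val=-1 bits=0x3 at bit 24: 0x03c61cd7
len (5b) val=14 bits=0xe at bit 26: 0x3bc61cd7
ver (1b) val=1 bits=0x1 at bit 31: 0xbbc61cd7
word = 0xbbc61cd7 → little-endian bytes:
  [0]=0xd7  [1]=0x1c  [2]=0xc6  [3]=0xbb

d7 1c c6 bb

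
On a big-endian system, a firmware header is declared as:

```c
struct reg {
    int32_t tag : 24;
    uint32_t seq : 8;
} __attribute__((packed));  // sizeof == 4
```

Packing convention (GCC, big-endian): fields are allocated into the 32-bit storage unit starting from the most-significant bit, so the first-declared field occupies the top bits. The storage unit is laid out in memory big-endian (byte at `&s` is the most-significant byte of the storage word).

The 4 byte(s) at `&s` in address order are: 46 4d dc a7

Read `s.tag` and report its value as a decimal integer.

[0]=0x46 [1]=0x4d [2]=0xdc [3]=0xa7 (big-endian) → word 0x464ddca7
tag [8+:24] = (word>>8) & 0xffffff = 4607452  ←
seq [0+:8] = (word>>0) & 0xff = 167
tag signed 24b, MSB=0: value = 4607452

4607452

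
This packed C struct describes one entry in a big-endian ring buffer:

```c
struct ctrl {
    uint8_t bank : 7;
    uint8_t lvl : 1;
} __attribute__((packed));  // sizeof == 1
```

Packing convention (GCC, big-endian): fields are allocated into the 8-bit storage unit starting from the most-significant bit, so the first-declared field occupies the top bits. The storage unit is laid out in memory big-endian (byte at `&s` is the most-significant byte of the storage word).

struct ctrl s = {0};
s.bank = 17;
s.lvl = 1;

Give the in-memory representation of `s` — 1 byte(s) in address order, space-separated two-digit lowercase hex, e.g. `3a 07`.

bank (7b) val=17 bits=0x11 at bit 1: 0x22
lvl (1b) val=1 bits=0x1 at bit 0: 0x23
word = 0x23 → big-endian bytes:
  [0]=0x23

23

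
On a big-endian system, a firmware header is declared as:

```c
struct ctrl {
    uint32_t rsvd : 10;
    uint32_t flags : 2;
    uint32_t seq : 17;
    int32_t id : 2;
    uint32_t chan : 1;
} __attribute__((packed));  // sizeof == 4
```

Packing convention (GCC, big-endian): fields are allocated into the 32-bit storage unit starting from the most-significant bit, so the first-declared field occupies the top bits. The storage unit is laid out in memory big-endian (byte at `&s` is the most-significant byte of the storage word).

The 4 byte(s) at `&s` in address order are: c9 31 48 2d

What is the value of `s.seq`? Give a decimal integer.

10501

[0]=0xc9 [1]=0x31 [2]=0x48 [3]=0x2d (big-endian) → word 0xc931482d
rsvd:10 @ bit 22 → (0xc931482d>>22)&0x3ff = 0x324
flags:2 @ bit 20 → (0xc931482d>>20)&0x3 = 0x3
seq:17 @ bit 3 → (0xc931482d>>3)&0x1ffff = 0x2905  ←
id:2 @ bit 1 → (0xc931482d>>1)&0x3 = 0x2
chan:1 @ bit 0 → (0xc931482d>>0)&0x1 = 0x1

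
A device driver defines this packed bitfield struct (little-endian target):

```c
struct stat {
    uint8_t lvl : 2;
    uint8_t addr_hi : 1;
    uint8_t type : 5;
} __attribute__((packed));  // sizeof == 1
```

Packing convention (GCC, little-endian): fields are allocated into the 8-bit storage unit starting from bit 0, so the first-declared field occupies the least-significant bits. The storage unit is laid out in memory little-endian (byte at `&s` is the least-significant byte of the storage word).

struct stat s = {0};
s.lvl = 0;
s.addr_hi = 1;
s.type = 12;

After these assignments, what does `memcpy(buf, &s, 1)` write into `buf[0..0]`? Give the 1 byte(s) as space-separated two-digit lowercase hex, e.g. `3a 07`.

lvl:2 = 0 → 0x0 << 0 → word 0x00
addr_hi:1 = 1 → 0x1 << 2 → word 0x04
type:5 = 12 → 0xc << 3 → word 0x64
word = 0x64 → little-endian bytes:
  [0]=0x64

64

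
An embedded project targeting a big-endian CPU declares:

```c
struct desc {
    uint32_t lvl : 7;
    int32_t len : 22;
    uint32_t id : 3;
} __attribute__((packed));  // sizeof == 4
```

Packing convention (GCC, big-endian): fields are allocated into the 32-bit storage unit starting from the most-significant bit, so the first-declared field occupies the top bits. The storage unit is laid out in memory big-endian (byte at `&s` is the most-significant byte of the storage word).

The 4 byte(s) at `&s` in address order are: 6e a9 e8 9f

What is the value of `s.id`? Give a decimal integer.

[0]=0x6e [1]=0xa9 [2]=0xe8 [3]=0x9f (big-endian) → word 0x6ea9e89f
lvl [25+:7] = (word>>25) & 0x7f = 55
len [3+:22] = (word>>3) & 0x3fffff = 1391891
id [0+:3] = (word>>0) & 0x7 = 7  ←

7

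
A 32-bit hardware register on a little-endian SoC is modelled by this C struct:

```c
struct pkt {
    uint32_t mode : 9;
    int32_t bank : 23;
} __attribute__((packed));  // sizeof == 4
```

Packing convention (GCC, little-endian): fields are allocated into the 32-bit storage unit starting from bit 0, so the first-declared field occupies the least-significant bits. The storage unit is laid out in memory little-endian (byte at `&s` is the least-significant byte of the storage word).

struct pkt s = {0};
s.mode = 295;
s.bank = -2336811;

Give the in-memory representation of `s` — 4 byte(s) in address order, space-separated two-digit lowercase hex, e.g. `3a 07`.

27 ab af b8

mode (9b) val=295 bits=0x127 at bit 0: 0x00000127
bank (23b) val=-2336811 bits=0x5c57d5 at bit 9: 0xb8afab27
word = 0xb8afab27 → little-endian bytes:
  [0]=0x27  [1]=0xab  [2]=0xaf  [3]=0xb8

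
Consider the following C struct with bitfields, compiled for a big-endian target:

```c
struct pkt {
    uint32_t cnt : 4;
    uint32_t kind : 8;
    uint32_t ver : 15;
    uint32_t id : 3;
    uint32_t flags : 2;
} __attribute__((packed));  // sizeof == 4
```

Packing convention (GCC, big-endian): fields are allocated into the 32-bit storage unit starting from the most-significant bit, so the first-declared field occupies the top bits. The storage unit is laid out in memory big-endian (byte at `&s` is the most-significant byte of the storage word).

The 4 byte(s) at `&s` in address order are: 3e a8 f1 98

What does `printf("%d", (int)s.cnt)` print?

3

[0]=0x3e [1]=0xa8 [2]=0xf1 [3]=0x98 (big-endian) → word 0x3ea8f198
cnt [28+:4] = (word>>28) & 0xf = 3  ←
kind [20+:8] = (word>>20) & 0xff = 234
ver [5+:15] = (word>>5) & 0x7fff = 18316
id [2+:3] = (word>>2) & 0x7 = 6
flags [0+:2] = (word>>0) & 0x3 = 0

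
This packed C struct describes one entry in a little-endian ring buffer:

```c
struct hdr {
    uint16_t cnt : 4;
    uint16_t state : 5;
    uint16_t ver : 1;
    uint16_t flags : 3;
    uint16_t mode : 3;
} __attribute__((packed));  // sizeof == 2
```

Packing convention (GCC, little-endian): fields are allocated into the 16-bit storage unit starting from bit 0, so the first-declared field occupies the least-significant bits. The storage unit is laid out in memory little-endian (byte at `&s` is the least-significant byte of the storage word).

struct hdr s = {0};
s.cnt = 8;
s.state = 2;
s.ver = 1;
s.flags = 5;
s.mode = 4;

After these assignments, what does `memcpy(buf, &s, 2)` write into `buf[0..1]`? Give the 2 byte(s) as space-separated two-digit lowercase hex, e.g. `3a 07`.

[0+:4] cnt=8 & 0xf = 0x8; word=0x0008
[4+:5] state=2 & 0x1f = 0x2; word=0x0028
[9+:1] ver=1 & 0x1 = 0x1; word=0x0228
[10+:3] flags=5 & 0x7 = 0x5; word=0x1628
[13+:3] mode=4 & 0x7 = 0x4; word=0x9628
word = 0x9628 → little-endian bytes:
  [0]=0x28  [1]=0x96

28 96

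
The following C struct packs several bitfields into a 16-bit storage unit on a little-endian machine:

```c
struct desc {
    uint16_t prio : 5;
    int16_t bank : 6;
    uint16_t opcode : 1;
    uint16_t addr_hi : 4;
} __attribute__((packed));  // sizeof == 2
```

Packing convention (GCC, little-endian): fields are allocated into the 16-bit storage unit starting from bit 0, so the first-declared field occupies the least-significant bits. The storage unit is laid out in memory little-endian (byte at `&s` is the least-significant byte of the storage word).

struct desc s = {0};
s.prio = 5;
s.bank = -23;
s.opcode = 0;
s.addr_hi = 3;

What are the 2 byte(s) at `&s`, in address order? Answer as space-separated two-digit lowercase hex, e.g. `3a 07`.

25 35

prio:5 = 5 → 0x5 << 0 → word 0x0005
bank:6 = -23 → 0x29 << 5 → word 0x0525
opcode:1 = 0 → 0x0 << 11 → word 0x0525
addr_hi:4 = 3 → 0x3 << 12 → word 0x3525
word = 0x3525 → little-endian bytes:
  [0]=0x25  [1]=0x35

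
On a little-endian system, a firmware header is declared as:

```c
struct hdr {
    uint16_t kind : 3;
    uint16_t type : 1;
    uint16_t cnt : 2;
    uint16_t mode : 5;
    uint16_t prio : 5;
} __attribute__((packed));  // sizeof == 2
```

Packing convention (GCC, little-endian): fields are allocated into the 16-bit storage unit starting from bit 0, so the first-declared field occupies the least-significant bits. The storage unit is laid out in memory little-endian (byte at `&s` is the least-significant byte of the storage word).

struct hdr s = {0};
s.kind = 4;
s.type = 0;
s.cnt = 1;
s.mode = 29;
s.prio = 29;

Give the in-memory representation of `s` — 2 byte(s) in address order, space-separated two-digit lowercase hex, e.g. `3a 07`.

[0+:3] kind=4 & 0x7 = 0x4; word=0x0004
[3+:1] type=0 & 0x1 = 0x0; word=0x0004
[4+:2] cnt=1 & 0x3 = 0x1; word=0x0014
[6+:5] mode=29 & 0x1f = 0x1d; word=0x0754
[11+:5] prio=29 & 0x1f = 0x1d; word=0xef54
word = 0xef54 → little-endian bytes:
  [0]=0x54  [1]=0xef

54 ef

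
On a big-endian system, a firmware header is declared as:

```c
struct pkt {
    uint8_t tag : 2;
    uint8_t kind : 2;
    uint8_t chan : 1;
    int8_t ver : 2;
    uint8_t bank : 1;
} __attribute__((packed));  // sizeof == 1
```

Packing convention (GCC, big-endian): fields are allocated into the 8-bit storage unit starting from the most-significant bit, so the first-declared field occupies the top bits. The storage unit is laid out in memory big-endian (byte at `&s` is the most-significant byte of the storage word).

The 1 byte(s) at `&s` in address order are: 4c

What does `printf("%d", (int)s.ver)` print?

[0]=0x4c (big-endian) → word 0x4c
tag:2 @ bit 6 → (0x4c>>6)&0x3 = 0x1
kind:2 @ bit 4 → (0x4c>>4)&0x3 = 0x0
chan:1 @ bit 3 → (0x4c>>3)&0x1 = 0x1
ver:2 @ bit 1 → (0x4c>>1)&0x3 = 0x2  ←
bank:1 @ bit 0 → (0x4c>>0)&0x1 = 0x0
ver signed 2b, MSB=1: 2 - 4 = -2

-2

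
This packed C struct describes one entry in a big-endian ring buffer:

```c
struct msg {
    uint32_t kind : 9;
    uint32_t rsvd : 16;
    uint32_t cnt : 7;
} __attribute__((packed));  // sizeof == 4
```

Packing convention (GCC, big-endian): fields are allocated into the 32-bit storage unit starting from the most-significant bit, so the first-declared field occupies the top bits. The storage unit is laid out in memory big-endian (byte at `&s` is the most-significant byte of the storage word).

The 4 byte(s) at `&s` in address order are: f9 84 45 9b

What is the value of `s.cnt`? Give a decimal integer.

27

[0]=0xf9 [1]=0x84 [2]=0x45 [3]=0x9b (big-endian) → word 0xf984459b
kind [23+:9] = (word>>23) & 0x1ff = 499
rsvd [7+:16] = (word>>7) & 0xffff = 2187
cnt [0+:7] = (word>>0) & 0x7f = 27  ←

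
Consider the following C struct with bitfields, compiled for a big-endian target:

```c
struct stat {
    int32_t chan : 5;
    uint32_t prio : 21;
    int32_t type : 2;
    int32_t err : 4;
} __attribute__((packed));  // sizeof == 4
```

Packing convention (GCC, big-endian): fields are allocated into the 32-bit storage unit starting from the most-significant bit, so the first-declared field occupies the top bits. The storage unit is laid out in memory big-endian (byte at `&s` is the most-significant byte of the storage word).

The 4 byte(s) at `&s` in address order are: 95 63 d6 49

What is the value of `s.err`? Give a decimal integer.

[0]=0x95 [1]=0x63 [2]=0xd6 [3]=0x49 (big-endian) → word 0x9563d649
chan [27+:5] = (word>>27) & 0x1f = 18
prio [6+:21] = (word>>6) & 0x1fffff = 1412953
type [4+:2] = (word>>4) & 0x3 = 0
err [0+:4] = (word>>0) & 0xf = 9  ←
err signed 4b, MSB=1: 9 - 16 = -7

-7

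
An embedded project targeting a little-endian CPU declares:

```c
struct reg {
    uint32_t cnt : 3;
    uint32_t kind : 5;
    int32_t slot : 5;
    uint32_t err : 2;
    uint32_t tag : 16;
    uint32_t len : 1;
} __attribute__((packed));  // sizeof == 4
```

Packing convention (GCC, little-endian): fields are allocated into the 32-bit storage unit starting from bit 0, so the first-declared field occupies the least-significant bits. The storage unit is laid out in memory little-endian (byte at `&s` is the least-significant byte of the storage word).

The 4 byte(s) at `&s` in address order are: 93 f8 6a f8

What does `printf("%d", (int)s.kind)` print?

[0]=0x93 [1]=0xf8 [2]=0x6a [3]=0xf8 (little-endian) → word 0xf86af893
cnt [0+:3] = (word>>0) & 0x7 = 3
kind [3+:5] = (word>>3) & 0x1f = 18  ←
slot [8+:5] = (word>>8) & 0x1f = 24
err [13+:2] = (word>>13) & 0x3 = 3
tag [15+:16] = (word>>15) & 0xffff = 61653
len [31+:1] = (word>>31) & 0x1 = 1

18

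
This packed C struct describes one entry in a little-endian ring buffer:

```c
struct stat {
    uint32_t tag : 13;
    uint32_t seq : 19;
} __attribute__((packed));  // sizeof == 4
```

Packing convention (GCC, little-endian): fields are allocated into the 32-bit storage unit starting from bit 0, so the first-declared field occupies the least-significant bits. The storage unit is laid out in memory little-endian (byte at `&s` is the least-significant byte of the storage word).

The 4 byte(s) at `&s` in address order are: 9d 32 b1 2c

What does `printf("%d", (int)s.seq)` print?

91529

[0]=0x9d [1]=0x32 [2]=0xb1 [3]=0x2c (little-endian) → word 0x2cb1329d
tag [0+:13] = (word>>0) & 0x1fff = 4765
seq [13+:19] = (word>>13) & 0x7ffff = 91529  ←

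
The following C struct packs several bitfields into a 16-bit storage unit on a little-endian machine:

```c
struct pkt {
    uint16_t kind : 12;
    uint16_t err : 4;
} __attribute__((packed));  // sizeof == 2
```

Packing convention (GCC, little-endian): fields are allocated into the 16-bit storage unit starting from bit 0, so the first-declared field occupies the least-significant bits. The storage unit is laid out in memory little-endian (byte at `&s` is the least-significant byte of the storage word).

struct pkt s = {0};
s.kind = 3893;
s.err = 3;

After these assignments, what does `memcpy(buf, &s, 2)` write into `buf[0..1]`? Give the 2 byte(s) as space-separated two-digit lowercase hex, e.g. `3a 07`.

[0+:12] kind=3893 & 0xfff = 0xf35; word=0x0f35
[12+:4] err=3 & 0xf = 0x3; word=0x3f35
word = 0x3f35 → little-endian bytes:
  [0]=0x35  [1]=0x3f

35 3f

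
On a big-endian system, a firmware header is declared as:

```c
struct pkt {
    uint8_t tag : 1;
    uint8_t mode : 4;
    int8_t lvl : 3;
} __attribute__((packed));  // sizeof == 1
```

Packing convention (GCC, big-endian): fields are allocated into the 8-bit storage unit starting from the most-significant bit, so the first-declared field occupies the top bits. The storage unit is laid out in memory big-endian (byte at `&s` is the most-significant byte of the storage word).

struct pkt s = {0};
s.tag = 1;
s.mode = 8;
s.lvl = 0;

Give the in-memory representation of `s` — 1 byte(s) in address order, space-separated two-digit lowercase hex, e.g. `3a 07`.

c0

[7+:1] tag=1 & 0x1 = 0x1; word=0x80
[3+:4] mode=8 & 0xf = 0x8; word=0xc0
[0+:3] lvl=0 & 0x7 = 0x0; word=0xc0
word = 0xc0 → big-endian bytes:
  [0]=0xc0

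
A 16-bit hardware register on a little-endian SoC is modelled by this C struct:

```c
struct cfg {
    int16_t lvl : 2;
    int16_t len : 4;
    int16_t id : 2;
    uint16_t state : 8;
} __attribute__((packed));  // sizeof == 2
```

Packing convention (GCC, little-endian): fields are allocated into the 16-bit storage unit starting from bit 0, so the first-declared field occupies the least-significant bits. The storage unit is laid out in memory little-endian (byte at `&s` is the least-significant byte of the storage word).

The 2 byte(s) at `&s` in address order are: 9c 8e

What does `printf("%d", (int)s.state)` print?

142

[0]=0x9c [1]=0x8e (little-endian) → word 0x8e9c
lvl [0+:2] = (word>>0) & 0x3 = 0
len [2+:4] = (word>>2) & 0xf = 7
id [6+:2] = (word>>6) & 0x3 = 2
state [8+:8] = (word>>8) & 0xff = 142  ←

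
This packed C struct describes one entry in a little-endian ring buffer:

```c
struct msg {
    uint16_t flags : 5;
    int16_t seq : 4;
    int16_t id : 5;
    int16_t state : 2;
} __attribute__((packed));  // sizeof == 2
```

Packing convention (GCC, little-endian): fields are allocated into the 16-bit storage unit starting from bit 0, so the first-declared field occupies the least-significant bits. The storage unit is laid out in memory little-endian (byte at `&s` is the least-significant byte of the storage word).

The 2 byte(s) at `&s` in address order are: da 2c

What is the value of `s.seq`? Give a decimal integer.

[0]=0xda [1]=0x2c (little-endian) → word 0x2cda
flags:5 @ bit 0 → (0x2cda>>0)&0x1f = 0x1a
seq:4 @ bit 5 → (0x2cda>>5)&0xf = 0x6  ←
id:5 @ bit 9 → (0x2cda>>9)&0x1f = 0x16
state:2 @ bit 14 → (0x2cda>>14)&0x3 = 0x0
seq signed 4b, MSB=0: value = 6

6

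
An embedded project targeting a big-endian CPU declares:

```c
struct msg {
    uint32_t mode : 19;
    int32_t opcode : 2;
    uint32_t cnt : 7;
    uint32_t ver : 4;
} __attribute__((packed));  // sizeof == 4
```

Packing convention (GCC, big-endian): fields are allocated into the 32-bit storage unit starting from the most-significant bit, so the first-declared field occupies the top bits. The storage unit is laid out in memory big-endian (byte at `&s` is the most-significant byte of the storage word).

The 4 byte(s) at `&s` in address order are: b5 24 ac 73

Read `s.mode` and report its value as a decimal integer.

370981

[0]=0xb5 [1]=0x24 [2]=0xac [3]=0x73 (big-endian) → word 0xb524ac73
mode [13+:19] = (word>>13) & 0x7ffff = 370981  ←
opcode [11+:2] = (word>>11) & 0x3 = 1
cnt [4+:7] = (word>>4) & 0x7f = 71
ver [0+:4] = (word>>0) & 0xf = 3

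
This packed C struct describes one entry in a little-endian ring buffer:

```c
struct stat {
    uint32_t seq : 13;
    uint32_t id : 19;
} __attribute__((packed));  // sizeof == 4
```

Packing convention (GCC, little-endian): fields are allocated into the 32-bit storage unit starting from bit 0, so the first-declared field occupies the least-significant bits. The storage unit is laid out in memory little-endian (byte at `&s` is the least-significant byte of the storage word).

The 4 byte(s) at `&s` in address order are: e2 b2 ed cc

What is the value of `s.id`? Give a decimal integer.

[0]=0xe2 [1]=0xb2 [2]=0xed [3]=0xcc (little-endian) → word 0xccedb2e2
seq [0+:13] = (word>>0) & 0x1fff = 4834
id [13+:19] = (word>>13) & 0x7ffff = 419693  ←

419693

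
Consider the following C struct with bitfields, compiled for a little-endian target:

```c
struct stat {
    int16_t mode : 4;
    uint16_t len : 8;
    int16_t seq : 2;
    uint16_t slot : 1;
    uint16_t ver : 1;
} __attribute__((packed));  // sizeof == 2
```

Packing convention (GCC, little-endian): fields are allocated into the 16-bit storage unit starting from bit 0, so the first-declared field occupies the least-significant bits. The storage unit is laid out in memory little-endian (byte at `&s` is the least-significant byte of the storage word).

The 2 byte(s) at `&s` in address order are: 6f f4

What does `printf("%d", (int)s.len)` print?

[0]=0x6f [1]=0xf4 (little-endian) → word 0xf46f
mode [0+:4] = (word>>0) & 0xf = 15
len [4+:8] = (word>>4) & 0xff = 70  ←
seq [12+:2] = (word>>12) & 0x3 = 3
slot [14+:1] = (word>>14) & 0x1 = 1
ver [15+:1] = (word>>15) & 0x1 = 1

70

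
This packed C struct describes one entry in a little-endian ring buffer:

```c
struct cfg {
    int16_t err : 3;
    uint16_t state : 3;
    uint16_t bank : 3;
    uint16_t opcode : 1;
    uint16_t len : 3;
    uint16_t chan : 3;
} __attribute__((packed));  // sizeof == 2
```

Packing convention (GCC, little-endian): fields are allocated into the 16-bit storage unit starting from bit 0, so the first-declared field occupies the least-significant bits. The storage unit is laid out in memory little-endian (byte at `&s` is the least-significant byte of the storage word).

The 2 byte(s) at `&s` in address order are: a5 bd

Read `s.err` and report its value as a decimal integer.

-3

[0]=0xa5 [1]=0xbd (little-endian) → word 0xbda5
err:3 @ bit 0 → (0xbda5>>0)&0x7 = 0x5  ←
state:3 @ bit 3 → (0xbda5>>3)&0x7 = 0x4
bank:3 @ bit 6 → (0xbda5>>6)&0x7 = 0x6
opcode:1 @ bit 9 → (0xbda5>>9)&0x1 = 0x0
len:3 @ bit 10 → (0xbda5>>10)&0x7 = 0x7
chan:3 @ bit 13 → (0xbda5>>13)&0x7 = 0x5
err signed 3b, MSB=1: 5 - 8 = -3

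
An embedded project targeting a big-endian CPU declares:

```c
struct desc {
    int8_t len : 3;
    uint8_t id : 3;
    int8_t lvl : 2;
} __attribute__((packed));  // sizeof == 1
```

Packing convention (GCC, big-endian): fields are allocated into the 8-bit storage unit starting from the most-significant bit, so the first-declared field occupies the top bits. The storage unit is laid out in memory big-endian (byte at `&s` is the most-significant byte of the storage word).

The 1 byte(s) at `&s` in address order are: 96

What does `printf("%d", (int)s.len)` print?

[0]=0x96 (big-endian) → word 0x96
len:3 @ bit 5 → (0x96>>5)&0x7 = 0x4  ←
id:3 @ bit 2 → (0x96>>2)&0x7 = 0x5
lvl:2 @ bit 0 → (0x96>>0)&0x3 = 0x2
len signed 3b, MSB=1: 4 - 8 = -4

-4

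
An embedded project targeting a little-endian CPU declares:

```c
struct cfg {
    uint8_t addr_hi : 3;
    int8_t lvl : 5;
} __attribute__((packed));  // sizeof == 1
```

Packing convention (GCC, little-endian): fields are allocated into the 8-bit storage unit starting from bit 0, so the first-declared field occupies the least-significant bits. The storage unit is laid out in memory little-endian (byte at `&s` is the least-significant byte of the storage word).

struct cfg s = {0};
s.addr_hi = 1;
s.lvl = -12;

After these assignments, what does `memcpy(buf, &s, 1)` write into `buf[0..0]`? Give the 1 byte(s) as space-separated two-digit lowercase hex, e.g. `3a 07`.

a1

addr_hi:3 = 1 → 0x1 << 0 → word 0x01
lvl:5 = -12 → 0x14 << 3 → word 0xa1
word = 0xa1 → little-endian bytes:
  [0]=0xa1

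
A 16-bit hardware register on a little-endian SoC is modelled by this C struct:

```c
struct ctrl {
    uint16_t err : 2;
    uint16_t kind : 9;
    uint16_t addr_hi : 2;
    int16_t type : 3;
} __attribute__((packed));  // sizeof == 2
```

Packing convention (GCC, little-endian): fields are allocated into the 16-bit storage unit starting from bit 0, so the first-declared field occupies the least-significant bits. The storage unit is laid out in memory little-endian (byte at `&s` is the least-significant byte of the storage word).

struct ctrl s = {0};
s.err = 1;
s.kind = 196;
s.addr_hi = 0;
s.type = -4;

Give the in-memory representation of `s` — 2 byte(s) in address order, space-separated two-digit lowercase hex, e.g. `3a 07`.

11 83

err (2b) val=1 bits=0x1 at bit 0: 0x0001
kind (9b) val=196 bits=0xc4 at bit 2: 0x0311
addr_hi (2b) val=0 bits=0x0 at bit 11: 0x0311
type (3b) val=-4 bits=0x4 at bit 13: 0x8311
word = 0x8311 → little-endian bytes:
  [0]=0x11  [1]=0x83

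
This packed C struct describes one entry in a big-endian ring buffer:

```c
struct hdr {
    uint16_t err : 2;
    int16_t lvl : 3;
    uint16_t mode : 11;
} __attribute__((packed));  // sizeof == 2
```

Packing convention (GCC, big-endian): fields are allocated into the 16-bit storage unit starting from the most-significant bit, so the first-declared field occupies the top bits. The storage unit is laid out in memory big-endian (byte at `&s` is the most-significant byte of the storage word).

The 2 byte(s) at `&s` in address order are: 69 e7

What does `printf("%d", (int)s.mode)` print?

487

[0]=0x69 [1]=0xe7 (big-endian) → word 0x69e7
err [14+:2] = (word>>14) & 0x3 = 1
lvl [11+:3] = (word>>11) & 0x7 = 5
mode [0+:11] = (word>>0) & 0x7ff = 487  ←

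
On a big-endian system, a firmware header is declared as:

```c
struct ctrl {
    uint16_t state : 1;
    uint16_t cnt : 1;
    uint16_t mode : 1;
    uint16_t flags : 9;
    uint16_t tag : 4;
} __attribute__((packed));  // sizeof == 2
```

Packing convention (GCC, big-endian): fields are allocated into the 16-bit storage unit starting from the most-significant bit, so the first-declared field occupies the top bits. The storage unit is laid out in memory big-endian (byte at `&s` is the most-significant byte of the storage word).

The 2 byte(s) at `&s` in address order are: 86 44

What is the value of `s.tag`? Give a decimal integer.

[0]=0x86 [1]=0x44 (big-endian) → word 0x8644
state [15+:1] = (word>>15) & 0x1 = 1
cnt [14+:1] = (word>>14) & 0x1 = 0
mode [13+:1] = (word>>13) & 0x1 = 0
flags [4+:9] = (word>>4) & 0x1ff = 100
tag [0+:4] = (word>>0) & 0xf = 4  ←

4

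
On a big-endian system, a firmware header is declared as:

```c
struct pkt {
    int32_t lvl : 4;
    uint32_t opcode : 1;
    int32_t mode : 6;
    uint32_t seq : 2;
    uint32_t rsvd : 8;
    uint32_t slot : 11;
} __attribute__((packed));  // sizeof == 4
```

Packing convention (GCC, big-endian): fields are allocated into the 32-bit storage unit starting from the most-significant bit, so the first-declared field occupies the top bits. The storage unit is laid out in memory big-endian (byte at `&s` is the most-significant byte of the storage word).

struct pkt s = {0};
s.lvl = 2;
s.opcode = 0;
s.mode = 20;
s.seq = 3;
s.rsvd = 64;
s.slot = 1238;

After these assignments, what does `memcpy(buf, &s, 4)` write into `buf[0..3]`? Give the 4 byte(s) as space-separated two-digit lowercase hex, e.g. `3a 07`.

22 9a 04 d6

[28+:4] lvl=2 & 0xf = 0x2; word=0x20000000
[27+:1] opcode=0 & 0x1 = 0x0; word=0x20000000
[21+:6] mode=20 & 0x3f = 0x14; word=0x22800000
[19+:2] seq=3 & 0x3 = 0x3; word=0x22980000
[11+:8] rsvd=64 & 0xff = 0x40; word=0x229a0000
[0+:11] slot=1238 & 0x7ff = 0x4d6; word=0x229a04d6
word = 0x229a04d6 → big-endian bytes:
  [0]=0x22  [1]=0x9a  [2]=0x04  [3]=0xd6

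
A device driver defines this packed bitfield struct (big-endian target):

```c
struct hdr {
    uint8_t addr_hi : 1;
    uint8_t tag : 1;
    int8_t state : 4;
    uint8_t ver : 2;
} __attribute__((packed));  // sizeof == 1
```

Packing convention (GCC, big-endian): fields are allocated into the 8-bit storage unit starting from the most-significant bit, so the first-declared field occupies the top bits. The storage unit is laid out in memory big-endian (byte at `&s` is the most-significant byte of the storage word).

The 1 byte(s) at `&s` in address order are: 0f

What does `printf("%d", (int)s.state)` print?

3

[0]=0x0f (big-endian) → word 0x0f
addr_hi:1 @ bit 7 → (0x0f>>7)&0x1 = 0x0
tag:1 @ bit 6 → (0x0f>>6)&0x1 = 0x0
state:4 @ bit 2 → (0x0f>>2)&0xf = 0x3  ←
ver:2 @ bit 0 → (0x0f>>0)&0x3 = 0x3
state signed 4b, MSB=0: value = 3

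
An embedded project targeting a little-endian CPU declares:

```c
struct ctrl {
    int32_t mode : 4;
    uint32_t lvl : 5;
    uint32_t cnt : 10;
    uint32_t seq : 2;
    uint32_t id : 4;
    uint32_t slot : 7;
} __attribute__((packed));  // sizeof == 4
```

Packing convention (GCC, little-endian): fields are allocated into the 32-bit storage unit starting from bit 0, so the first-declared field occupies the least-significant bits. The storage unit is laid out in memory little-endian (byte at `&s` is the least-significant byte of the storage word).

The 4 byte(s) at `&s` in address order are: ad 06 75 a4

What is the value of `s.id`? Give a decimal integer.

3

[0]=0xad [1]=0x06 [2]=0x75 [3]=0xa4 (little-endian) → word 0xa47506ad
mode [0+:4] = (word>>0) & 0xf = 13
lvl [4+:5] = (word>>4) & 0x1f = 10
cnt [9+:10] = (word>>9) & 0x3ff = 643
seq [19+:2] = (word>>19) & 0x3 = 2
id [21+:4] = (word>>21) & 0xf = 3  ←
slot [25+:7] = (word>>25) & 0x7f = 82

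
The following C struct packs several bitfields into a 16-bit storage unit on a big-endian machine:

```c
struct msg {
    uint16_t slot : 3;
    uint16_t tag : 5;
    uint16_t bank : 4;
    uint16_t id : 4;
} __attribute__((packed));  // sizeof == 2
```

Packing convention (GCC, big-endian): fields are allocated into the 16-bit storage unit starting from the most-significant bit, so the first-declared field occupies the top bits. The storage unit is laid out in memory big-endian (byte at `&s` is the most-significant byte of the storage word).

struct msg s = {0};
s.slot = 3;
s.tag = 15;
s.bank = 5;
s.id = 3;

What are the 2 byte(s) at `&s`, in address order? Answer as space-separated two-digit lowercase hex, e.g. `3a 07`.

slot (3b) val=3 bits=0x3 at bit 13: 0x6000
tag (5b) val=15 bits=0xf at bit 8: 0x6f00
bank (4b) val=5 bits=0x5 at bit 4: 0x6f50
id (4b) val=3 bits=0x3 at bit 0: 0x6f53
word = 0x6f53 → big-endian bytes:
  [0]=0x6f  [1]=0x53

6f 53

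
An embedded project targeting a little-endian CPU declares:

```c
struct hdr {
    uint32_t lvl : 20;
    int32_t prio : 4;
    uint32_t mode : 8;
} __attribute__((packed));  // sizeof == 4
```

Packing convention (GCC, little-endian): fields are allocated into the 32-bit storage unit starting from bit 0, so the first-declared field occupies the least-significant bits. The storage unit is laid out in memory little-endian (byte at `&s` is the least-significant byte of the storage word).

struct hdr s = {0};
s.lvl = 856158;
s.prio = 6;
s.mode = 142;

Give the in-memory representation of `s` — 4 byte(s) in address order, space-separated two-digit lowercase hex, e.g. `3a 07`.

5e 10 6d 8e

lvl:20 = 856158 → 0xd105e << 0 → word 0x000d105e
prio:4 = 6 → 0x6 << 20 → word 0x006d105e
mode:8 = 142 → 0x8e << 24 → word 0x8e6d105e
word = 0x8e6d105e → little-endian bytes:
  [0]=0x5e  [1]=0x10  [2]=0x6d  [3]=0x8e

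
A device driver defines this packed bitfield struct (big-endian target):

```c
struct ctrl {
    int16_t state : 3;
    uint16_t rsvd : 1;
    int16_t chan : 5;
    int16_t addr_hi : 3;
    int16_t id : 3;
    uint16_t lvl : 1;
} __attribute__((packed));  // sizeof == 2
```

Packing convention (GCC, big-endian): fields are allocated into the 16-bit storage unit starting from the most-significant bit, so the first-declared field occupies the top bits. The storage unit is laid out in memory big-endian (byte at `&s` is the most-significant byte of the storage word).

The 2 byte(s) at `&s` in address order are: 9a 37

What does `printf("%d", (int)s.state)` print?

-4

[0]=0x9a [1]=0x37 (big-endian) → word 0x9a37
state [13+:3] = (word>>13) & 0x7 = 4  ←
rsvd [12+:1] = (word>>12) & 0x1 = 1
chan [7+:5] = (word>>7) & 0x1f = 20
addr_hi [4+:3] = (word>>4) & 0x7 = 3
id [1+:3] = (word>>1) & 0x7 = 3
lvl [0+:1] = (word>>0) & 0x1 = 1
state signed 3b, MSB=1: 4 - 8 = -4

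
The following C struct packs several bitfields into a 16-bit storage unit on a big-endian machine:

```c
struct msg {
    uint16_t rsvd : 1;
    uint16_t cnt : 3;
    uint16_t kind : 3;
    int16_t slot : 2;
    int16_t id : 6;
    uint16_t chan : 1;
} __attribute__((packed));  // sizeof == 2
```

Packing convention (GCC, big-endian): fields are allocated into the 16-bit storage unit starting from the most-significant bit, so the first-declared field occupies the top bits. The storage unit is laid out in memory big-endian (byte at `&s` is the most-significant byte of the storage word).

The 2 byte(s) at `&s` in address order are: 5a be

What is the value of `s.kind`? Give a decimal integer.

5

[0]=0x5a [1]=0xbe (big-endian) → word 0x5abe
rsvd [15+:1] = (word>>15) & 0x1 = 0
cnt [12+:3] = (word>>12) & 0x7 = 5
kind [9+:3] = (word>>9) & 0x7 = 5  ←
slot [7+:2] = (word>>7) & 0x3 = 1
id [1+:6] = (word>>1) & 0x3f = 31
chan [0+:1] = (word>>0) & 0x1 = 0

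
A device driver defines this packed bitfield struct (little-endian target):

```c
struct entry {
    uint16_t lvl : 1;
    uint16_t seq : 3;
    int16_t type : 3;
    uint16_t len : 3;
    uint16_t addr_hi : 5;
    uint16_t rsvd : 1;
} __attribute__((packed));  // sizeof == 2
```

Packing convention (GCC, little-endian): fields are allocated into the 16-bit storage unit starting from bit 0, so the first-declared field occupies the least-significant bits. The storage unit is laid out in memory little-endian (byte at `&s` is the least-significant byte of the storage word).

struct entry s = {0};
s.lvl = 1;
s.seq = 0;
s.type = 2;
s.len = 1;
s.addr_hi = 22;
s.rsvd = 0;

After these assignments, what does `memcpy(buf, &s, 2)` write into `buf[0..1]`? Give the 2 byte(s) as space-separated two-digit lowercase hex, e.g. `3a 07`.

a1 58

[0+:1] lvl=1 & 0x1 = 0x1; word=0x0001
[1+:3] seq=0 & 0x7 = 0x0; word=0x0001
[4+:3] type=2 & 0x7 = 0x2; word=0x0021
[7+:3] len=1 & 0x7 = 0x1; word=0x00a1
[10+:5] addr_hi=22 & 0x1f = 0x16; word=0x58a1
[15+:1] rsvd=0 & 0x1 = 0x0; word=0x58a1
word = 0x58a1 → little-endian bytes:
  [0]=0xa1  [1]=0x58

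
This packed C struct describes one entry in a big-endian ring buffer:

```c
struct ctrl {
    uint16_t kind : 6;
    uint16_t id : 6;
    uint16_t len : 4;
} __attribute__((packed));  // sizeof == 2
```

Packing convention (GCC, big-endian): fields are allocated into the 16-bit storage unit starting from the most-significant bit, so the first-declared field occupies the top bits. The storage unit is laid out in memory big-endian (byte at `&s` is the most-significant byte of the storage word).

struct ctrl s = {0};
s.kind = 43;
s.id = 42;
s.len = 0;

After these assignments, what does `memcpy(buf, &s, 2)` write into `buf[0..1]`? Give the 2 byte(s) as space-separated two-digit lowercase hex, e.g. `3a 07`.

ae a0

[10+:6] kind=43 & 0x3f = 0x2b; word=0xac00
[4+:6] id=42 & 0x3f = 0x2a; word=0xaea0
[0+:4] len=0 & 0xf = 0x0; word=0xaea0
word = 0xaea0 → big-endian bytes:
  [0]=0xae  [1]=0xa0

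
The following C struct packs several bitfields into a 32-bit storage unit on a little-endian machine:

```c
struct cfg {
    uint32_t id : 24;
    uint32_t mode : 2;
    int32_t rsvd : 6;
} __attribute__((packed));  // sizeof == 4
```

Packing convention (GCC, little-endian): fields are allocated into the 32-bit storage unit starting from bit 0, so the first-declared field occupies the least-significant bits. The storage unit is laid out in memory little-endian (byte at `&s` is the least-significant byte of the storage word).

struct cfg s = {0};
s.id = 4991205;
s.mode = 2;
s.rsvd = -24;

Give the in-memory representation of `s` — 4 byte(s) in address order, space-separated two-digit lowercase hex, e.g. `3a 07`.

id:24 = 4991205 → 0x4c28e5 << 0 → word 0x004c28e5
mode:2 = 2 → 0x2 << 24 → word 0x024c28e5
rsvd:6 = -24 → 0x28 << 26 → word 0xa24c28e5
word = 0xa24c28e5 → little-endian bytes:
  [0]=0xe5  [1]=0x28  [2]=0x4c  [3]=0xa2

e5 28 4c a2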